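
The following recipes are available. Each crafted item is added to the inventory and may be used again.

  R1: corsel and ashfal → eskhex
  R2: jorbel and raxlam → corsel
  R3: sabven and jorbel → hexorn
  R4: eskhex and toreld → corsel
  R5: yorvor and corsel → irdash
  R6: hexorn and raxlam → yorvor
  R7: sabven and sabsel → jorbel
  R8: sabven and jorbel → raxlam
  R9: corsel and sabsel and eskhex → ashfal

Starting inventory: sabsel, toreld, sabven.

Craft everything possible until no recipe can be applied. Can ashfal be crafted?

No

ashfal would need corsel, sabsel, and eskhex (R9), but eskhex is never obtained.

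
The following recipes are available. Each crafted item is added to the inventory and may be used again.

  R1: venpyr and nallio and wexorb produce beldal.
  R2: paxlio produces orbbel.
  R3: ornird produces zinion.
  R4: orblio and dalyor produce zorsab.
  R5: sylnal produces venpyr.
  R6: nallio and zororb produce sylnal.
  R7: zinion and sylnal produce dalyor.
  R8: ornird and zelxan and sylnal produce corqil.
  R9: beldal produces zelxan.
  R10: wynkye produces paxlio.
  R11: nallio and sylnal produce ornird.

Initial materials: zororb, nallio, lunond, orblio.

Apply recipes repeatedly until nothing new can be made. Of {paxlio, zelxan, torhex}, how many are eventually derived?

paxlio would need wynkye (R10), but wynkye is never obtained.
zelxan would need beldal (R9), but beldal is never obtained.
No rule produces torhex, and it is not given.
None of the 3 are reached.

0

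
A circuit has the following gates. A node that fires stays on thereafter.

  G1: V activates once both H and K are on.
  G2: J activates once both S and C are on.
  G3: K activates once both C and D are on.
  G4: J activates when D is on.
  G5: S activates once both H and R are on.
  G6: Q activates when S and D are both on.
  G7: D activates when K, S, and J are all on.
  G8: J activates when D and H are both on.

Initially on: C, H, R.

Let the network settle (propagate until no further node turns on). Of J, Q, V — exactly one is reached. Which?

J

H and R are on, so S activates (G5).
G2: S and C on → J on.
Q would need S and D (G6), but D never turns on. V would need H and K (G1), but K never turns on.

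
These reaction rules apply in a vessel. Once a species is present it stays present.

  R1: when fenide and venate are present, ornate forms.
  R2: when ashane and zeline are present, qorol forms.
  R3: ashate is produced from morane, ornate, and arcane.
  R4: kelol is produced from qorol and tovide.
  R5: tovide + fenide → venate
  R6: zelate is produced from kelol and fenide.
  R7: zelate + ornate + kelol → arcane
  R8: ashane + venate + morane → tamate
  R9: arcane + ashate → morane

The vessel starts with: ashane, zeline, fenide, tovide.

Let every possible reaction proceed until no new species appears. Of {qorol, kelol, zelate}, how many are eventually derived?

3

ashane and zeline present → qorol forms (R2).
qorol and tovide present → kelol forms (R4).
kelol and fenide present → zelate forms (R6).
qorol: reached.
kelol: reached.
zelate: reached.
All 3 are reached.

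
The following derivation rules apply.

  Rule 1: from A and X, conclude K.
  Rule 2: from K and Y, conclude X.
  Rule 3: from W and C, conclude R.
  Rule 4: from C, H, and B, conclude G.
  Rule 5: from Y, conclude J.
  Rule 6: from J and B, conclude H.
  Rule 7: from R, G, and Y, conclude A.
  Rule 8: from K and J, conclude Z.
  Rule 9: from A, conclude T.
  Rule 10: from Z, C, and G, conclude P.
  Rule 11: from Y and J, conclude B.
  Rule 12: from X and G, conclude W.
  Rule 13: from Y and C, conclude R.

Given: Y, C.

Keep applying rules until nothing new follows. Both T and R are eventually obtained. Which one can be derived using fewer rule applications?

R: From Y and C, Rule 13 gives R. [1 rule application]
T: Y holds, so J follows (Rule 5). From Y and C, Rule 13 gives R. Y and J hold, so B follows (Rule 11). From J and B, Rule 6 gives H. From C, H, and B, Rule 4 gives G. R, G, and Y hold, so A follows (Rule 7). From A, Rule 9 gives T. [7 rule applications]
R needs fewer.

R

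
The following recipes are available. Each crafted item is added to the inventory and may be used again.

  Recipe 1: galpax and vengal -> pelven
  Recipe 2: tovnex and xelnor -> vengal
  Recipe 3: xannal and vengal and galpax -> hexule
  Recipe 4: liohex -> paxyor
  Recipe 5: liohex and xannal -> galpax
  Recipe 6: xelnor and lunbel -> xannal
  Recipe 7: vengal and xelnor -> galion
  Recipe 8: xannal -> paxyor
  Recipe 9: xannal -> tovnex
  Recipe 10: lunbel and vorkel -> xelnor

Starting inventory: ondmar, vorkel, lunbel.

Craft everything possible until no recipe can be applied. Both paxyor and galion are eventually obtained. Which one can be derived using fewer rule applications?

paxyor

paxyor: Using Recipe 10, lunbel and vorkel make xelnor. Using Recipe 6, xelnor and lunbel make xannal. xannal -> paxyor (Recipe 8). [3 rule applications]
galion: Using Recipe 10, lunbel and vorkel make xelnor. xelnor and lunbel -> xannal (Recipe 6). Using Recipe 9, xannal makes tovnex. tovnex and xelnor -> vengal (Recipe 2). vengal and xelnor -> galion (Recipe 7). [5 rule applications]
paxyor needs fewer.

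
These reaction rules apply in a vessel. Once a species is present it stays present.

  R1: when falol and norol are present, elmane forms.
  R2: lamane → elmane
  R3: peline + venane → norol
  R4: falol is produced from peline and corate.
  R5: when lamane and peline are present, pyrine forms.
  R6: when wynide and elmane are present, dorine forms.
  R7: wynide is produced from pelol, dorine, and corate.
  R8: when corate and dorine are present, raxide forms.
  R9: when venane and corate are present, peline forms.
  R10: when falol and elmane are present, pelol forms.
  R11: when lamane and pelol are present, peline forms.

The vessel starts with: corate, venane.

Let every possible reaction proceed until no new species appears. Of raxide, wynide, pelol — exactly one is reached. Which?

pelol

venane and corate present → peline forms (R9).
peline and venane present → norol forms (R3).
peline and corate present → falol forms (R4).
falol and norol present → elmane forms (R1).
falol and elmane present → pelol forms (R10).
wynide would need pelol, dorine, and corate (R7), but dorine never forms. raxide would need corate and dorine (R8), but dorine never forms.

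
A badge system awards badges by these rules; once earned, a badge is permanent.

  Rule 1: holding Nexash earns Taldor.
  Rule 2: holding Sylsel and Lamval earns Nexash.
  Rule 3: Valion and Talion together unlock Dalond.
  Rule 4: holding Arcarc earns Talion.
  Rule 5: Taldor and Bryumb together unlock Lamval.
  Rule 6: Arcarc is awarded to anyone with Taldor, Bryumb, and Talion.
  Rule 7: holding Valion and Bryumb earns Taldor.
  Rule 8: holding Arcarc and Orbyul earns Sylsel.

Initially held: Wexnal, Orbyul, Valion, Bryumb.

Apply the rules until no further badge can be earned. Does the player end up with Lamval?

With Valion and Bryumb, Taldor is earned (Rule 7).
With Taldor and Bryumb, Lamval is earned (Rule 5).

Yes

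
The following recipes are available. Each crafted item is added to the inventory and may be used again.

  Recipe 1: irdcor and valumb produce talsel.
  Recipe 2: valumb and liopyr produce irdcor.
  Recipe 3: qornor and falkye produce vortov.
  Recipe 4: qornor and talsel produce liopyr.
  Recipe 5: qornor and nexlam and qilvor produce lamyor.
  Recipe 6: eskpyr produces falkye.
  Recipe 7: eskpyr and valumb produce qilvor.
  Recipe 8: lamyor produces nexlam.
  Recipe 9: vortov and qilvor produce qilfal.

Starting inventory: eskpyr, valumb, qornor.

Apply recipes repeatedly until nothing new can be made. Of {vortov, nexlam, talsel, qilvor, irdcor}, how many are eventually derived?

2

eskpyr and valumb → qilvor (Recipe 7).
Using Recipe 6, eskpyr makes falkye.
Using Recipe 3, qornor and falkye make vortov.
vortov: reached.
nexlam would need lamyor (Recipe 8), but lamyor is never obtained.
talsel would need irdcor and valumb (Recipe 1), but irdcor is never obtained.
qilvor: reached.
irdcor would need valumb and liopyr (Recipe 2), but liopyr is never obtained.
Reached: vortov and qilvor — 2 of the 5.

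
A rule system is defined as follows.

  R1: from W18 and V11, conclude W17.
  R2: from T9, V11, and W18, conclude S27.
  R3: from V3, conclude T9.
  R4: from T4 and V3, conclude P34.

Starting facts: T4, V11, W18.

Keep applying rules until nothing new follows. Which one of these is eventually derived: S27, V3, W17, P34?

W18 and V11 hold, so W17 follows (R1).
P34 would need T4 and V3 (R4), but V3 is never established. No rule produces V3, and it is not given. S27 would need T9, V11, and W18 (R2), but T9 is never established.

W17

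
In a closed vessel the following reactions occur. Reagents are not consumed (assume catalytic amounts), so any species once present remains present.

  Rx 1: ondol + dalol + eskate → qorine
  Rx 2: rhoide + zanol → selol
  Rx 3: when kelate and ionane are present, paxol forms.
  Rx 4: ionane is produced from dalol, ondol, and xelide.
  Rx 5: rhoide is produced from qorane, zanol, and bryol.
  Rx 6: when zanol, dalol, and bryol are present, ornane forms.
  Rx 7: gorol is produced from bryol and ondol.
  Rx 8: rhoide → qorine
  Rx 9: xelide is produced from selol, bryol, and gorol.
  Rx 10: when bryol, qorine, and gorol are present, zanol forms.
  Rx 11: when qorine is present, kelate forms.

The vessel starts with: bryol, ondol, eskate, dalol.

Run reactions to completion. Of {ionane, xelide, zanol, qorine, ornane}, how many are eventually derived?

bryol and ondol present → gorol forms (Rx 7).
ondol, dalol, and eskate present → qorine forms (Rx 1).
bryol, qorine, and gorol present → zanol forms (Rx 10).
zanol, dalol, and bryol present → ornane forms (Rx 6).
ionane would need dalol, ondol, and xelide (Rx 4), but xelide never forms.
xelide would need selol, bryol, and gorol (Rx 9), but selol never forms.
zanol: reached.
qorine: reached.
ornane: reached.
Reached: zanol, qorine, and ornane — 3 of the 5.

3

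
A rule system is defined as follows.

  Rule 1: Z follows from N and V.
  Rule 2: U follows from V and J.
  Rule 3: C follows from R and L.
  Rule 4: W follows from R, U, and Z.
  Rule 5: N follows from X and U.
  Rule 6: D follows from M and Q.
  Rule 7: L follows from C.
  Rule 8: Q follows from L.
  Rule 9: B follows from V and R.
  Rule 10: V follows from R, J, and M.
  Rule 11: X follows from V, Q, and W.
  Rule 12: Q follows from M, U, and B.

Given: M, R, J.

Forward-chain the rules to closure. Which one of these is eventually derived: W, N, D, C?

D

R, J, and M hold, so V follows (Rule 10).
From V and R, Rule 9 gives B.
V and J hold, so U follows (Rule 2).
M, U, and B hold, so Q follows (Rule 12).
From M and Q, Rule 6 gives D.
W would need R, U, and Z (Rule 4), but Z is never established. C would need R and L (Rule 3), but L is never established. N would need X and U (Rule 5), but X is never established.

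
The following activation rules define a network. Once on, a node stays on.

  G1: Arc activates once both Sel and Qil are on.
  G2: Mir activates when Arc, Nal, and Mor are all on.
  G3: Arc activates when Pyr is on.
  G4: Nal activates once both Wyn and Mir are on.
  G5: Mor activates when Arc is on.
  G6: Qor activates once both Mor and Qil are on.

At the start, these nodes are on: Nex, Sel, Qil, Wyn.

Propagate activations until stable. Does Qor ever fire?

G1: Sel and Qil on → Arc on.
G5: Arc on → Mor on.
G6: Mor and Qil on → Qor on.

Yes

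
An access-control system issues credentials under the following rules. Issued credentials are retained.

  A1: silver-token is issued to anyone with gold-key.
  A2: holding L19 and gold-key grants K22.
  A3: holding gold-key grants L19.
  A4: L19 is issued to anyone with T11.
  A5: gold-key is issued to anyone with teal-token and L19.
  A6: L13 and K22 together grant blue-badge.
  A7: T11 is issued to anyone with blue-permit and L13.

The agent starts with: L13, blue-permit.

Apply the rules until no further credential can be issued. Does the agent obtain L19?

Holding blue-permit and L13 grants T11 (A7).
Holding T11 grants L19 (A4).

Yes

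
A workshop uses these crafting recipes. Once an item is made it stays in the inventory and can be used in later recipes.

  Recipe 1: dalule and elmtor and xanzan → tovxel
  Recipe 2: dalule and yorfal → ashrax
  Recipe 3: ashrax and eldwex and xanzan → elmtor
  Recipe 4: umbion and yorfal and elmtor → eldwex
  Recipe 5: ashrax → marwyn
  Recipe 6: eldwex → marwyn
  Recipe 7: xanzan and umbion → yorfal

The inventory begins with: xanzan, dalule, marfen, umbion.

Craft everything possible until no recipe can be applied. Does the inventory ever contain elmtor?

No

elmtor would need ashrax, eldwex, and xanzan (Recipe 3), but eldwex is never obtained.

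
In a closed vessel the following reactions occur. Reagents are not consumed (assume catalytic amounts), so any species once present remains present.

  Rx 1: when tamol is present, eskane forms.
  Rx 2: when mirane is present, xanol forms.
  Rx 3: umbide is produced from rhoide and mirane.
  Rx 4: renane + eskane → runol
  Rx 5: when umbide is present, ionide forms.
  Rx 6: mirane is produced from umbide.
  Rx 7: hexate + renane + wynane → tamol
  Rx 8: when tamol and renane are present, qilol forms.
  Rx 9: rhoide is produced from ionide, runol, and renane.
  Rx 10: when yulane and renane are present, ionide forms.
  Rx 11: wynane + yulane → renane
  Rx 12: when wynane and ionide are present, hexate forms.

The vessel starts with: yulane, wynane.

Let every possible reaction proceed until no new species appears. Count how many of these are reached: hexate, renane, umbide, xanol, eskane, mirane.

wynane and yulane present → renane forms (Rx 11).
yulane and renane present → ionide forms (Rx 10).
wynane and ionide present → hexate forms (Rx 12).
hexate, renane, and wynane present → tamol forms (Rx 7).
tamol present → eskane forms (Rx 1).
hexate: reached.
renane: reached.
umbide would need rhoide and mirane (Rx 3), but mirane never forms.
xanol would need mirane (Rx 2), but mirane never forms.
eskane: reached.
mirane would need umbide (Rx 6), but umbide never forms.
Reached: hexate, renane, and eskane — 3 of the 6.

3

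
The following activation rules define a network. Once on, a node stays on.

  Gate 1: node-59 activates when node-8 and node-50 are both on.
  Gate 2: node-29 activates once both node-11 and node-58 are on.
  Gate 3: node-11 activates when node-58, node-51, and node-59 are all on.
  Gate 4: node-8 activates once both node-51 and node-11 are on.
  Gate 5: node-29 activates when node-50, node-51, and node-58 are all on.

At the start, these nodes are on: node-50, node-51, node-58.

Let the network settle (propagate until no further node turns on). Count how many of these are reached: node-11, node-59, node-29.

node-50, node-51, and node-58 are on, so node-29 activates (Gate 5).
node-11 would need node-58, node-51, and node-59 (Gate 3), but node-59 never turns on.
node-59 would need node-8 and node-50 (Gate 1), but node-8 never turns on.
node-29: reached.
Reached: node-29 — 1 of the 3.

1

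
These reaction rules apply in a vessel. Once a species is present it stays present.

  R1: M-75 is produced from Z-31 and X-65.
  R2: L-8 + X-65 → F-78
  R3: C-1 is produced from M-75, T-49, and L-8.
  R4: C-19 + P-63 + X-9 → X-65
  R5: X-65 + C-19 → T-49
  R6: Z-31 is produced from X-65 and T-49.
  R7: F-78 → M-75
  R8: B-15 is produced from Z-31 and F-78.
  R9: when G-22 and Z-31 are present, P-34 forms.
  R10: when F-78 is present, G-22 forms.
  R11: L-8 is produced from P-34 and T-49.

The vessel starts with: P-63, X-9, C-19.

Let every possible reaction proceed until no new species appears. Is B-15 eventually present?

No

B-15 would need Z-31 and F-78 (R8), but F-78 never forms.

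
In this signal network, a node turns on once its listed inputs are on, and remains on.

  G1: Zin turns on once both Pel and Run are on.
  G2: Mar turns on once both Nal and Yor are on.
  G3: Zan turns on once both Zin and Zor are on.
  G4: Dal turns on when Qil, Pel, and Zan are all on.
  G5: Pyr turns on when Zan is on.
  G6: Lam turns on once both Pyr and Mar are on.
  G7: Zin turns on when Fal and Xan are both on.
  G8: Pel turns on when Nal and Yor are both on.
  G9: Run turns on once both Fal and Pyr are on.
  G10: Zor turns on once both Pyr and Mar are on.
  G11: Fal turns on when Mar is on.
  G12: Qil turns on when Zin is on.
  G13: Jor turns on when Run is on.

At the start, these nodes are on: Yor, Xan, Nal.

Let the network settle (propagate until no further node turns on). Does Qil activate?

G2: Nal and Yor on → Mar on.
Mar is on, so Fal turns on (G11).
Fal and Xan are on, so Zin turns on (G7).
Zin is on, so Qil turns on (G12).

Yes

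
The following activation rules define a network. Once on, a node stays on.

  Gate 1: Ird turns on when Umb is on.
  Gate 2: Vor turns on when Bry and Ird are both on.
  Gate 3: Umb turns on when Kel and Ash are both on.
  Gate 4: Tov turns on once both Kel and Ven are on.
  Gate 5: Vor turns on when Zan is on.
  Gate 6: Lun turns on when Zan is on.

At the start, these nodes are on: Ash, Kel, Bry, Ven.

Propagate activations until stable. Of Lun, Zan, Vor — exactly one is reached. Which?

Vor

Kel and Ash are on, so Umb turns on (Gate 3).
Umb is on, so Ird turns on (Gate 1).
Bry and Ird are on, so Vor turns on (Gate 2).
Lun would need Zan (Gate 6), but Zan never turns on. No rule produces Zan, and it is not given.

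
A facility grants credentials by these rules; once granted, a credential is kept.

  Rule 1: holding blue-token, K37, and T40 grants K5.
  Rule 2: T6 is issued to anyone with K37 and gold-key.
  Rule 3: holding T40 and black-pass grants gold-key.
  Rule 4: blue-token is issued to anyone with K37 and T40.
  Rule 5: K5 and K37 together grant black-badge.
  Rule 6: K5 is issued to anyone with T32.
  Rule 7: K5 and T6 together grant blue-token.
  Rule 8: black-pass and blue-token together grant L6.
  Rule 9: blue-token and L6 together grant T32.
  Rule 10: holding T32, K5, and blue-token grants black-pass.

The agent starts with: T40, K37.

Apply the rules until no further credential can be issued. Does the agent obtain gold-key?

gold-key would need T40 and black-pass (Rule 3), but black-pass is never granted.

No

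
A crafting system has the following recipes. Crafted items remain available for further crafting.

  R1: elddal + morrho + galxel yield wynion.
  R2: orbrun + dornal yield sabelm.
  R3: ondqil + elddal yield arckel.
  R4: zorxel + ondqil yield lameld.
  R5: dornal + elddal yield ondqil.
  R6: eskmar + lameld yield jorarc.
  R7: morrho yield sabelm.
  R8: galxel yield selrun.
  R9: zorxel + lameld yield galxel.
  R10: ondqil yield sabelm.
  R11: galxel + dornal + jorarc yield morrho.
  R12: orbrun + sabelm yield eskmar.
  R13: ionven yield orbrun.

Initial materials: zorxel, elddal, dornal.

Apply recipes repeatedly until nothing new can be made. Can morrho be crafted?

No

morrho would need galxel, dornal, and jorarc (R11), but jorarc is never obtained.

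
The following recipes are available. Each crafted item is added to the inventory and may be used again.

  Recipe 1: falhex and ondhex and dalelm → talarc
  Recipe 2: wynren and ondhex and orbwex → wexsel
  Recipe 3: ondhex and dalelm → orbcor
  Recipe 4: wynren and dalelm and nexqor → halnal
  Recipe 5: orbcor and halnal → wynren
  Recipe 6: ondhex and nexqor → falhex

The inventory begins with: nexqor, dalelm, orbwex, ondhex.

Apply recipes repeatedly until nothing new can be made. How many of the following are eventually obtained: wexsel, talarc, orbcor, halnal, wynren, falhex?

3

Using Recipe 6, ondhex and nexqor make falhex.
ondhex and dalelm → orbcor (Recipe 3).
Using Recipe 1, falhex, ondhex, and dalelm make talarc.
wexsel would need wynren, ondhex, and orbwex (Recipe 2), but wynren is never obtained.
talarc: reached.
orbcor: reached.
halnal would need wynren, dalelm, and nexqor (Recipe 4), but wynren is never obtained.
wynren would need orbcor and halnal (Recipe 5), but halnal is never obtained.
falhex: reached.
Reached: talarc, orbcor, and falhex — 3 of the 6.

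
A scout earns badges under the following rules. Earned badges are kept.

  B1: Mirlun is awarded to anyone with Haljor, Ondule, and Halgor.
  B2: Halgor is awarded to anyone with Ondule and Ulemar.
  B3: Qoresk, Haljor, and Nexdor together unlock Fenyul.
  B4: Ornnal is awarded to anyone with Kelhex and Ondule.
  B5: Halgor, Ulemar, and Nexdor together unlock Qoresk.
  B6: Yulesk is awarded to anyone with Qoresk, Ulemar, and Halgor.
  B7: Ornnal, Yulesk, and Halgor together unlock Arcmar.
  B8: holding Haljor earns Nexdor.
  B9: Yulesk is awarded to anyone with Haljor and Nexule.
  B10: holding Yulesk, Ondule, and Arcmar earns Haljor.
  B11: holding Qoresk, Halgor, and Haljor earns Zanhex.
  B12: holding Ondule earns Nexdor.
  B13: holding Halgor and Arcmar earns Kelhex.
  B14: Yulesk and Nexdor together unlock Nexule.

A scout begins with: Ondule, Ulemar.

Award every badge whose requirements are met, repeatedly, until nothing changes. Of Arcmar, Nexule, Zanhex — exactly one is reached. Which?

With Ondule and Ulemar, Halgor is earned (B2).
With Ondule, Nexdor is earned (B12).
With Halgor, Ulemar, and Nexdor, Qoresk is earned (B5).
With Qoresk, Ulemar, and Halgor, Yulesk is earned (B6).
With Yulesk and Nexdor, Nexule is earned (B14).
Arcmar would need Ornnal, Yulesk, and Halgor (B7), but Ornnal is never earned. Zanhex would need Qoresk, Halgor, and Haljor (B11), but Haljor is never earned.

Nexule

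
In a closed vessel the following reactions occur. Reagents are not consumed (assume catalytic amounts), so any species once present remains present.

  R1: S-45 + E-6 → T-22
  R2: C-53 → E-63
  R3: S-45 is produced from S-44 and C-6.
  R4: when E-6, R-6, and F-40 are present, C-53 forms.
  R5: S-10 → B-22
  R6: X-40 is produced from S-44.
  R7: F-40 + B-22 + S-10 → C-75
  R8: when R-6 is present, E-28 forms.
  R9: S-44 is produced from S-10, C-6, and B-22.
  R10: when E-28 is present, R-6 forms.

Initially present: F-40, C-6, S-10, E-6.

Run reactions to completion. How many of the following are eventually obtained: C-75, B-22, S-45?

3

S-10 present → B-22 forms (R5).
F-40, B-22, and S-10 present → C-75 forms (R7).
S-10, C-6, and B-22 present → S-44 forms (R9).
S-44 and C-6 present → S-45 forms (R3).
C-75: reached.
B-22: reached.
S-45: reached.
All 3 are reached.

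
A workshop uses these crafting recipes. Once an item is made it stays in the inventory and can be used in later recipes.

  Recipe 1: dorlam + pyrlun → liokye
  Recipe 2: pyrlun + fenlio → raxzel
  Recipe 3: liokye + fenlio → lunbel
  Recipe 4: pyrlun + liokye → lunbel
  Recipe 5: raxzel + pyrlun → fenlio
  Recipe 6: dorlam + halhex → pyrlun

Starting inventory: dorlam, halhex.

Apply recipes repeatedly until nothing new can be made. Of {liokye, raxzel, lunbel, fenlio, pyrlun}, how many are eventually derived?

dorlam + halhex → pyrlun (Recipe 6).
dorlam + pyrlun → liokye (Recipe 1).
Using Recipe 4, pyrlun and liokye make lunbel.
liokye: reached.
raxzel would need pyrlun and fenlio (Recipe 2), but fenlio is never obtained.
lunbel: reached.
fenlio would need raxzel and pyrlun (Recipe 5), but raxzel is never obtained.
pyrlun: reached.
Reached: liokye, lunbel, and pyrlun — 3 of the 5.

3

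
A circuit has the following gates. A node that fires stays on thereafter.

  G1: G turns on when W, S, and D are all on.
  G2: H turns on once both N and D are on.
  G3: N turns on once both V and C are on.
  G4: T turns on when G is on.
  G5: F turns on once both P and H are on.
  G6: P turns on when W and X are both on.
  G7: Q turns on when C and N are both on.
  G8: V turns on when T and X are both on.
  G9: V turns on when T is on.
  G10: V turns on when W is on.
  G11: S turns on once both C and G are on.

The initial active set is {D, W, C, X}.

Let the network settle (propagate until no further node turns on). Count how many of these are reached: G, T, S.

G would need W, S, and D (G1), but S never turns on.
T would need G (G4), but G never turns on.
S would need C and G (G11), but G never turns on.
None of the 3 are reached.

0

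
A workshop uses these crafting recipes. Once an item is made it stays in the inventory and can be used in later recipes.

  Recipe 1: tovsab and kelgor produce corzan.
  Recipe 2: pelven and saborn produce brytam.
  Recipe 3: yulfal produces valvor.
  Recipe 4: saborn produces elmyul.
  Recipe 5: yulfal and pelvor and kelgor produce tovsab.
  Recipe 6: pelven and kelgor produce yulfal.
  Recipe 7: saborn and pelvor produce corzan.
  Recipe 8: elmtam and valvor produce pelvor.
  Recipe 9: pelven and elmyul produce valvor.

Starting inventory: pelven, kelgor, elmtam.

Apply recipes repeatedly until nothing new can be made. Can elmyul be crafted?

No

elmyul would need saborn (Recipe 4), but saborn is never obtained.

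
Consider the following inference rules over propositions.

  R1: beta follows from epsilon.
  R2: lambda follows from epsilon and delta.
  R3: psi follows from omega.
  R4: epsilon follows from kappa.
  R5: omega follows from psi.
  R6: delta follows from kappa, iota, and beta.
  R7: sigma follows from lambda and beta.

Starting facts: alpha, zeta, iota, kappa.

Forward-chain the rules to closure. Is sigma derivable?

From kappa, R4 gives epsilon.
From epsilon, R1 gives beta.
kappa, iota, and beta hold, so delta follows (R6).
epsilon and delta hold, so lambda follows (R2).
lambda and beta hold, so sigma follows (R7).

Yes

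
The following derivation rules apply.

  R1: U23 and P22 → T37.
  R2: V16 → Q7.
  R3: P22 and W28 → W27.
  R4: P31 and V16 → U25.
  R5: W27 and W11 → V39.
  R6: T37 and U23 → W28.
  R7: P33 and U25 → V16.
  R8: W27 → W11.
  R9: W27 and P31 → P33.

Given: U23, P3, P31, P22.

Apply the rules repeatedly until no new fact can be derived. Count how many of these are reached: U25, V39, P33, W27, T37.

U23 and P22 hold, so T37 follows (R1).
From T37 and U23, R6 gives W28.
From P22 and W28, R3 gives W27.
From W27, R8 gives W11.
W27 and P31 hold, so P33 follows (R9).
From W27 and W11, R5 gives V39.
U25 would need P31 and V16 (R4), but V16 is never established.
V39: reached.
P33: reached.
W27: reached.
T37: reached.
Reached: V39, P33, W27, and T37 — 4 of the 5.

4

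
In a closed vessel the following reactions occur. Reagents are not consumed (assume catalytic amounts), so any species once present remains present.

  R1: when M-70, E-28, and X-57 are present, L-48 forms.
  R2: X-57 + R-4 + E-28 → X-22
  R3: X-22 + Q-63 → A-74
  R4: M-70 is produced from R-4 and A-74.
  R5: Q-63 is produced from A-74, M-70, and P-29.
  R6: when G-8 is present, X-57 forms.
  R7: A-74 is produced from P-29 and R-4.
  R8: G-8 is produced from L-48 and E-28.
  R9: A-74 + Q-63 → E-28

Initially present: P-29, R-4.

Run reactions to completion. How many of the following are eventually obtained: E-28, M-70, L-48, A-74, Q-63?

P-29 and R-4 present → A-74 forms (R7).
R-4 and A-74 present → M-70 forms (R4).
A-74, M-70, and P-29 present → Q-63 forms (R5).
A-74 and Q-63 present → E-28 forms (R9).
E-28: reached.
M-70: reached.
L-48 would need M-70, E-28, and X-57 (R1), but X-57 never forms.
A-74: reached.
Q-63: reached.
Reached: E-28, M-70, A-74, and Q-63 — 4 of the 5.

4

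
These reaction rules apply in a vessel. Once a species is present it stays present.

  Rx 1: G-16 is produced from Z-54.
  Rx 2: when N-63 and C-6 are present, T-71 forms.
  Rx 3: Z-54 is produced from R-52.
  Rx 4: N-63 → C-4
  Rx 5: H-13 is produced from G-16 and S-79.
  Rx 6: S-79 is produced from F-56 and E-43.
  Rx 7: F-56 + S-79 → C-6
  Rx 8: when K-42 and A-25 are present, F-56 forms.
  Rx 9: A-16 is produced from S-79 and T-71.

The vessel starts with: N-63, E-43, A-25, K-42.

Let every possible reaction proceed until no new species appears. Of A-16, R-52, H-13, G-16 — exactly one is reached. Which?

A-16

K-42 and A-25 present → F-56 forms (Rx 8).
F-56 and E-43 present → S-79 forms (Rx 6).
F-56 and S-79 present → C-6 forms (Rx 7).
N-63 and C-6 present → T-71 forms (Rx 2).
S-79 and T-71 present → A-16 forms (Rx 9).
H-13 would need G-16 and S-79 (Rx 5), but G-16 never forms. No rule produces R-52, and it is not given. G-16 would need Z-54 (Rx 1), but Z-54 never forms.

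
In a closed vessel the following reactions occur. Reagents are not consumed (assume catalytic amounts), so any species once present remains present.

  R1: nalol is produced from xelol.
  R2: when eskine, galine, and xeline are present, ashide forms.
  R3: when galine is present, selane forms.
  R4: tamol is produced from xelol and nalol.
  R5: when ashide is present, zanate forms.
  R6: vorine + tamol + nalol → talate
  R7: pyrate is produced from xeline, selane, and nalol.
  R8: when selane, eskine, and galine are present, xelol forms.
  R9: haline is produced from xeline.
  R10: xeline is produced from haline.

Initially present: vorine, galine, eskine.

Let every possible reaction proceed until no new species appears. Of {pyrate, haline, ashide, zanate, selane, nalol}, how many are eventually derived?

galine present → selane forms (R3).
selane, eskine, and galine present → xelol forms (R8).
xelol present → nalol forms (R1).
pyrate would need xeline, selane, and nalol (R7), but xeline never forms.
haline would need xeline (R9), but xeline never forms.
ashide would need eskine, galine, and xeline (R2), but xeline never forms.
zanate would need ashide (R5), but ashide never forms.
selane: reached.
nalol: reached.
Reached: selane and nalol — 2 of the 6.

2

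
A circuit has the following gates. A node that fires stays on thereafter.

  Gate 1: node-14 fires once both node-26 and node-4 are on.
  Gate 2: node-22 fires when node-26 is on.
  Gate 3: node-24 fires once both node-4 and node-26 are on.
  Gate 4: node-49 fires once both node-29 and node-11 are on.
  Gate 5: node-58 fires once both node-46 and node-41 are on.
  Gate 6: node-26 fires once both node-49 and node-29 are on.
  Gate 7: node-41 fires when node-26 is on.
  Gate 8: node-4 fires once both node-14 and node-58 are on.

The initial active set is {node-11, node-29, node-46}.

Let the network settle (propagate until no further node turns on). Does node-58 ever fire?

node-29 and node-11 are on, so node-49 fires (Gate 4).
node-49 and node-29 are on, so node-26 fires (Gate 6).
node-26 is on, so node-41 fires (Gate 7).
node-46 and node-41 are on, so node-58 fires (Gate 5).

Yes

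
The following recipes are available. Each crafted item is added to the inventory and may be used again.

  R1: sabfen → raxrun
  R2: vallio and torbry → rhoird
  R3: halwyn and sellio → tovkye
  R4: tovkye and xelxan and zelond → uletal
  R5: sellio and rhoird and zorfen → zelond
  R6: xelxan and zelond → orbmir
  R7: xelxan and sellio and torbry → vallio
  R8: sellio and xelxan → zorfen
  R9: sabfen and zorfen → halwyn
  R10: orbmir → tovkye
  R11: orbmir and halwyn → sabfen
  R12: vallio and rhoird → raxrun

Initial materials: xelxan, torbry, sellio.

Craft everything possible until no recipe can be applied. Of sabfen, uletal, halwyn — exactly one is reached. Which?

uletal

xelxan and sellio and torbry → vallio (R7).
sellio and xelxan → zorfen (R8).
vallio and torbry → rhoird (R2).
sellio and rhoird and zorfen → zelond (R5).
xelxan and zelond → orbmir (R6).
Using R10, orbmir makes tovkye.
tovkye and xelxan and zelond → uletal (R4).
sabfen would need orbmir and halwyn (R11), but halwyn is never obtained. halwyn would need sabfen and zorfen (R9), but sabfen is never obtained.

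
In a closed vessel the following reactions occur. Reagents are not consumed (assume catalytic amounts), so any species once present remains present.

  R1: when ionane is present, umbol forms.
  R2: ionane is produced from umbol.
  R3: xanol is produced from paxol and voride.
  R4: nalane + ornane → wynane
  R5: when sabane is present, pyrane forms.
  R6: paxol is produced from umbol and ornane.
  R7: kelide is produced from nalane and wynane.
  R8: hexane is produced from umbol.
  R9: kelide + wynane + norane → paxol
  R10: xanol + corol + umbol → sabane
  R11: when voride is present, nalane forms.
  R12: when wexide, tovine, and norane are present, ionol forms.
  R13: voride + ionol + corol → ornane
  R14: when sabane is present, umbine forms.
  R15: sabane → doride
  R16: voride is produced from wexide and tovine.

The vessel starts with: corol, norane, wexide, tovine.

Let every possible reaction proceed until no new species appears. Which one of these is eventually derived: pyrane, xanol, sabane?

wexide, tovine, and norane present → ionol forms (R12).
wexide and tovine present → voride forms (R16).
voride present → nalane forms (R11).
voride, ionol, and corol present → ornane forms (R13).
nalane and ornane present → wynane forms (R4).
nalane and wynane present → kelide forms (R7).
kelide, wynane, and norane present → paxol forms (R9).
paxol and voride present → xanol forms (R3).
pyrane would need sabane (R5), but sabane never forms. sabane would need xanol, corol, and umbol (R10), but umbol never forms.

xanol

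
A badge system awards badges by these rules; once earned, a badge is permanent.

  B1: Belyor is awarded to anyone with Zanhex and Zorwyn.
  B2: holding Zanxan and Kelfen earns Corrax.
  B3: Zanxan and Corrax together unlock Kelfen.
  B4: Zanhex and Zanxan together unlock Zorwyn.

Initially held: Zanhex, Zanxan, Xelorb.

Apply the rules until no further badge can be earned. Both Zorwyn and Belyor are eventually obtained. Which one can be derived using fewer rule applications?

Zorwyn: With Zanhex and Zanxan, Zorwyn is earned (B4). [1 rule application]
Belyor: With Zanhex and Zanxan, Zorwyn is earned (B4). With Zanhex and Zorwyn, Belyor is earned (B1). [2 rule applications]
Zorwyn needs fewer.

Zorwyn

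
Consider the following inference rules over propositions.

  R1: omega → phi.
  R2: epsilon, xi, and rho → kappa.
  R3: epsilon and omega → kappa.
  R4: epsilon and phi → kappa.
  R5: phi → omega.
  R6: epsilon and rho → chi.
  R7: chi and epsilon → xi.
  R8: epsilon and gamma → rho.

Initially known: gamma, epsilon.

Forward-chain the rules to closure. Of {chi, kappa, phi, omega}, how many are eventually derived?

2

From epsilon and gamma, R8 gives rho.
From epsilon and rho, R6 gives chi.
From chi and epsilon, R7 gives xi.
From epsilon, xi, and rho, R2 gives kappa.
chi: reached.
kappa: reached.
phi would need omega (R1), but omega is never established.
omega would need phi (R5), but phi is never established.
Reached: chi and kappa — 2 of the 4.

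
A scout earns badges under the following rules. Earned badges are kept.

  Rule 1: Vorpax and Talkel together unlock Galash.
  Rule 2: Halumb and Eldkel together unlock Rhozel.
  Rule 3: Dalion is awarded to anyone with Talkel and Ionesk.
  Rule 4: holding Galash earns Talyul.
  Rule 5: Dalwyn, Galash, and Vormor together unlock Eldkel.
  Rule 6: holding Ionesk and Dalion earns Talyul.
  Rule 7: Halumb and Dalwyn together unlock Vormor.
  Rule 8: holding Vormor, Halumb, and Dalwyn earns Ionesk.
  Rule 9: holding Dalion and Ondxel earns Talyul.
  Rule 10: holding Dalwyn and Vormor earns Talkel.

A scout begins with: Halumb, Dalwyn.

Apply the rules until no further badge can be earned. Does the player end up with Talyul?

Yes

With Halumb and Dalwyn, Vormor is earned (Rule 7).
With Vormor, Halumb, and Dalwyn, Ionesk is earned (Rule 8).
With Dalwyn and Vormor, Talkel is earned (Rule 10).
With Talkel and Ionesk, Dalion is earned (Rule 3).
With Ionesk and Dalion, Talyul is earned (Rule 6).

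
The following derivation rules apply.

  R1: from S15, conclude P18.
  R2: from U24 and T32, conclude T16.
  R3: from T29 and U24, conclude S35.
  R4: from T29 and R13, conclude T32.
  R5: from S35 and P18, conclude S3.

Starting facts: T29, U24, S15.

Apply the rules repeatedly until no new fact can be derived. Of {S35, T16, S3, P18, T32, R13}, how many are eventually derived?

3

From T29 and U24, R3 gives S35.
S15 holds, so P18 follows (R1).
From S35 and P18, R5 gives S3.
S35: reached.
T16 would need U24 and T32 (R2), but T32 is never established.
S3: reached.
P18: reached.
T32 would need T29 and R13 (R4), but R13 is never established.
No rule produces R13, and it is not given.
Reached: S35, S3, and P18 — 3 of the 6.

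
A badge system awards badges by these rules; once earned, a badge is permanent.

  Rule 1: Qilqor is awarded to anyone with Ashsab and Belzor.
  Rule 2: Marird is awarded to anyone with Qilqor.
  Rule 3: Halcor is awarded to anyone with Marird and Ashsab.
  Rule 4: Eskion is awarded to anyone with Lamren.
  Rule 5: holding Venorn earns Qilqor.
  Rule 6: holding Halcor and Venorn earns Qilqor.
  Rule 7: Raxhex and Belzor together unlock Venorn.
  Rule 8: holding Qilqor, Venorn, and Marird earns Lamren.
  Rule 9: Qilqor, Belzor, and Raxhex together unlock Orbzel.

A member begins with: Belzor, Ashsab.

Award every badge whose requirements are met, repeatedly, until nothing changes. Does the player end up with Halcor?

Yes

With Ashsab and Belzor, Qilqor is earned (Rule 1).
With Qilqor, Marird is earned (Rule 2).
With Marird and Ashsab, Halcor is earned (Rule 3).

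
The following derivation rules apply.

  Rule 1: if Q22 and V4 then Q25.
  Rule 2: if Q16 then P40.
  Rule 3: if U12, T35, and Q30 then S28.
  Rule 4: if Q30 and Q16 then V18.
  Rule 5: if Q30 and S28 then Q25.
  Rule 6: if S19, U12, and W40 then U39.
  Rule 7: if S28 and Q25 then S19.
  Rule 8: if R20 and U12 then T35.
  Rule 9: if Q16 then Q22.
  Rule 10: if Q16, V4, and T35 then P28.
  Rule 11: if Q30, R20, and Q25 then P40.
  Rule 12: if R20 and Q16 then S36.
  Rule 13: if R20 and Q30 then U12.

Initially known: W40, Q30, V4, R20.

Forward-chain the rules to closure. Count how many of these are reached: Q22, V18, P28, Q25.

1

R20 and Q30 hold, so U12 follows (Rule 13).
R20 and U12 hold, so T35 follows (Rule 8).
From U12, T35, and Q30, Rule 3 gives S28.
From Q30 and S28, Rule 5 gives Q25.
Q22 would need Q16 (Rule 9), but Q16 is never established.
V18 would need Q30 and Q16 (Rule 4), but Q16 is never established.
P28 would need Q16, V4, and T35 (Rule 10), but Q16 is never established.
Q25: reached.
Reached: Q25 — 1 of the 4.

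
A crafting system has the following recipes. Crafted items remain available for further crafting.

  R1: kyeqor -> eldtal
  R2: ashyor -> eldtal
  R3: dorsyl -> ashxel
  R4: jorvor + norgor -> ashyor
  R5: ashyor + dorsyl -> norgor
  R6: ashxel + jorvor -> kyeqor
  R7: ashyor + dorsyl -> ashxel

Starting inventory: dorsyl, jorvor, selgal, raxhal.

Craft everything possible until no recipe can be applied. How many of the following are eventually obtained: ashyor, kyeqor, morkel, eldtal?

2

Using R3, dorsyl makes ashxel.
ashxel + jorvor -> kyeqor (R6).
Using R1, kyeqor makes eldtal.
ashyor would need jorvor and norgor (R4), but norgor is never obtained.
kyeqor: reached.
No rule produces morkel, and it is not given.
eldtal: reached.
Reached: kyeqor and eldtal — 2 of the 4.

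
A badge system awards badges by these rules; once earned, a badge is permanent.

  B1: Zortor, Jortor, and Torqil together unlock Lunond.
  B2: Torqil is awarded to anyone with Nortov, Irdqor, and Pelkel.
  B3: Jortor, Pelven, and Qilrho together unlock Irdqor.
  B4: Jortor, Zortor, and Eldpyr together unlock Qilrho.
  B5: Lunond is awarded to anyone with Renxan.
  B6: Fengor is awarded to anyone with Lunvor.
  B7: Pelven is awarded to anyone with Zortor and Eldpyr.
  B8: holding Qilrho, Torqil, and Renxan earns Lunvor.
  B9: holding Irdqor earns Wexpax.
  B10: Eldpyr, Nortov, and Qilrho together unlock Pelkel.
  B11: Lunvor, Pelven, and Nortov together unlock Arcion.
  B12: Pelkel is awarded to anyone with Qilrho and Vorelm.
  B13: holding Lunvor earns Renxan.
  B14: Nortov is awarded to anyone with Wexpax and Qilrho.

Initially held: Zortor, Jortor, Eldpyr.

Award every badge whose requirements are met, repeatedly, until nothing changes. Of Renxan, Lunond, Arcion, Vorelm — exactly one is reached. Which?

Lunond

With Jortor, Zortor, and Eldpyr, Qilrho is earned (B4).
With Zortor and Eldpyr, Pelven is earned (B7).
With Jortor, Pelven, and Qilrho, Irdqor is earned (B3).
With Irdqor, Wexpax is earned (B9).
With Wexpax and Qilrho, Nortov is earned (B14).
With Eldpyr, Nortov, and Qilrho, Pelkel is earned (B10).
With Nortov, Irdqor, and Pelkel, Torqil is earned (B2).
With Zortor, Jortor, and Torqil, Lunond is earned (B1).
No rule produces Vorelm, and it is not given. Arcion would need Lunvor, Pelven, and Nortov (B11), but Lunvor is never earned. Renxan would need Lunvor (B13), but Lunvor is never earned.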